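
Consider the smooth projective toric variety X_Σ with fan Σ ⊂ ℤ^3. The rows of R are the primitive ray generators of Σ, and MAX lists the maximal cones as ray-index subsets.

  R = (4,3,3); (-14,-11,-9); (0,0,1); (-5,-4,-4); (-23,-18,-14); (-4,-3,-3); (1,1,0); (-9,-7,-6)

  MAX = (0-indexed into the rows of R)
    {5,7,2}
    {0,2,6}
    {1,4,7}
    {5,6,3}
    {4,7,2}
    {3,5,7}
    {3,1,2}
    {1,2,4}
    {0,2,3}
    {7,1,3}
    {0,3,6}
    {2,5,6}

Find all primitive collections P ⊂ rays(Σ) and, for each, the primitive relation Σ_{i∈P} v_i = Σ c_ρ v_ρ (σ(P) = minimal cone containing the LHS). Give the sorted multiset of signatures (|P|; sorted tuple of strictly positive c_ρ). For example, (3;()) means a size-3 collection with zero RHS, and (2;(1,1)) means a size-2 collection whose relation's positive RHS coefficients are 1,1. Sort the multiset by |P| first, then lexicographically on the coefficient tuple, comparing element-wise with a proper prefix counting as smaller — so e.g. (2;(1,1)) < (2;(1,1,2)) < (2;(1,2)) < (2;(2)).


|primitive collections| = 14. Relations:

  {0,5}:  v_{0} + v_{5} = 0  so sig = (2;())
  {0,7}:  v_{0} + v_{7} = v_{2} + v_{3}  so sig = (2;(1,1))
  {1,6}:  v_{1} + v_{6} = v_{5} + v_{7}  so sig = (2;(1,1))
  {0,4}:  v_{0} + v_{4} = v_{1} + 2·v_{2} + v_{3}  so sig = (2;(1,1,2))
  {4,6}:  v_{4} + v_{6} = v_{2} + v_{5} + 2·v_{7}  so sig = (2;(1,1,2))
  {4,5}:  v_{4} + v_{5} = v_{2} + 3·v_{7}  so sig = (2;(1,3))
  {1,5}:  v_{1} + v_{5} = 2·v_{7}  so sig = (2;(2))
  {3,4}:  v_{3} + v_{4} = 2·v_{1}  so sig = (2;(2))
  {6,7}:  v_{6} + v_{7} = 2·v_{5}  so sig = (2;(2))
  {0,1}:  v_{0} + v_{1} = 2·v_{2} + 2·v_{3}  so sig = (2;(2,2))
  {1,2,7}:  v_{1} + v_{2} + v_{7} = v_{4}  so sig = (3;(1))
  {2,3,5}:  v_{2} + v_{3} + v_{5} = v_{7}  so sig = (3;(1))
  {2,3,6}:  v_{2} + v_{3} + v_{6} = v_{5}  so sig = (3;(1))
  {2,3,7}:  v_{2} + v_{3} + v_{7} = v_{1}  so sig = (3;(1))

Sorted signature multiset PRS(X):
    |P|=2: 10 collections, coeffs (), (1,1), (1,1), (1,1,2), (1,1,2), (1,3), (2), (2), (2), (2,2)
    |P|=3: 4 collections, coeffs (1), (1), (1), (1)


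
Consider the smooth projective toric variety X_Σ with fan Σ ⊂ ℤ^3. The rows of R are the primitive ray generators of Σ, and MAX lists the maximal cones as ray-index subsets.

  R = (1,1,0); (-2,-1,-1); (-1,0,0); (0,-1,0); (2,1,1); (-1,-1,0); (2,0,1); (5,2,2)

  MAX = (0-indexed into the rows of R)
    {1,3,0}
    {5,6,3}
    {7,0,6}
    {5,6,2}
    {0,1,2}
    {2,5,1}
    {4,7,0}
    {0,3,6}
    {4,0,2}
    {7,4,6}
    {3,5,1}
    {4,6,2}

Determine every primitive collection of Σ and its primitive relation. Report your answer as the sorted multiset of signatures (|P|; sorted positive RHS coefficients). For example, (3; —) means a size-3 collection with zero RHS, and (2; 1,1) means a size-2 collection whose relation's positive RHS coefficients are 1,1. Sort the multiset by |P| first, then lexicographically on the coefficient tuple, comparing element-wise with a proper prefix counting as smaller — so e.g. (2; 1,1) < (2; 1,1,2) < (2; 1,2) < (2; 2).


Δ(Σ) — 8 vertices, 12 min non-faces:

  {0,5}:  v_{0} + v_{5} = 0  ⟹  sig = (2; —)
  {1,4}:  v_{1} + v_{4} = 0  ⟹  sig = (2; —)
  {1,6}:  v_{1} + v_{6} = v_{3}  ⟹  sig = (2; 1)
  {2,3}:  v_{2} + v_{3} = v_{5}  ⟹  sig = (2; 1)
  {3,4}:  v_{3} + v_{4} = v_{6}  ⟹  sig = (2; 1)
  {1,7}:  v_{1} + v_{7} = v_{0} + v_{6}  ⟹  sig = (2; 1,1)
  {4,5}:  v_{4} + v_{5} = v_{2} + v_{6}  ⟹  sig = (2; 1,1)
  {5,7}:  v_{5} + v_{7} = v_{4} + v_{6}  ⟹  sig = (2; 1,1)
  {3,7}:  v_{3} + v_{7} = v_{0} + 2·v_{6}  ⟹  sig = (2; 1,2)
  {2,7}:  v_{2} + v_{7} = 2·v_{4}  ⟹  sig = (2; 2)
  {0,2,6}:  v_{0} + v_{2} + v_{6} = v_{4}  ⟹  sig = (3; 1)
  {0,4,6}:  v_{0} + v_{4} + v_{6} = v_{7}  ⟹  sig = (3; 1)

Sorted signature multiset PRS(X):
    |P|=2: 10 collections, coeffs (), (), (1), (1), (1), (1,1), (1,1), (1,1), (1,2), (2)
    |P|=3: 2 collections, coeffs (1), (1)


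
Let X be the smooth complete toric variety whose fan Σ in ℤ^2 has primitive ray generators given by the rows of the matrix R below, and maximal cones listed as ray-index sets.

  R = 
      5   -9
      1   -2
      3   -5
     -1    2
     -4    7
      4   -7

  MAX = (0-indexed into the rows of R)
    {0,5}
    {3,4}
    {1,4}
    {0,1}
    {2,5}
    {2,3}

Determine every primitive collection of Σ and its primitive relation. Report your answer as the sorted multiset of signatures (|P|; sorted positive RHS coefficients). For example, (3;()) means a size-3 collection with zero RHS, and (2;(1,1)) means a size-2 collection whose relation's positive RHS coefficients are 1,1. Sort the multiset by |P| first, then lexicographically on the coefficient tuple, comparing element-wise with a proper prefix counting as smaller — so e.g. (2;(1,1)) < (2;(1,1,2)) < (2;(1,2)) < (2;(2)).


9 collections generate NE(X_Σ); each relation:

  {1,3}:  v_{1} + v_{3} = 0  →  sig = (2;())
  {4,5}:  v_{4} + v_{5} = 0  →  sig = (2;())
  {0,3}:  v_{0} + v_{3} = v_{5}  →  sig = (2;(1))
  {0,4}:  v_{0} + v_{4} = v_{1}  →  sig = (2;(1))
  {1,2}:  v_{1} + v_{2} = v_{5}  →  sig = (2;(1))
  {1,5}:  v_{1} + v_{5} = v_{0}  →  sig = (2;(1))
  {2,4}:  v_{2} + v_{4} = v_{3}  →  sig = (2;(1))
  {3,5}:  v_{3} + v_{5} = v_{2}  →  sig = (2;(1))
  {0,2}:  v_{0} + v_{2} = 2·v_{5}  →  sig = (2;(2))

Sorted signature multiset PRS(X):
[(2;()), (2;()), (2;(1)), (2;(1)), (2;(1)), (2;(1)), (2;(1)), (2;(1)), (2;(2))]


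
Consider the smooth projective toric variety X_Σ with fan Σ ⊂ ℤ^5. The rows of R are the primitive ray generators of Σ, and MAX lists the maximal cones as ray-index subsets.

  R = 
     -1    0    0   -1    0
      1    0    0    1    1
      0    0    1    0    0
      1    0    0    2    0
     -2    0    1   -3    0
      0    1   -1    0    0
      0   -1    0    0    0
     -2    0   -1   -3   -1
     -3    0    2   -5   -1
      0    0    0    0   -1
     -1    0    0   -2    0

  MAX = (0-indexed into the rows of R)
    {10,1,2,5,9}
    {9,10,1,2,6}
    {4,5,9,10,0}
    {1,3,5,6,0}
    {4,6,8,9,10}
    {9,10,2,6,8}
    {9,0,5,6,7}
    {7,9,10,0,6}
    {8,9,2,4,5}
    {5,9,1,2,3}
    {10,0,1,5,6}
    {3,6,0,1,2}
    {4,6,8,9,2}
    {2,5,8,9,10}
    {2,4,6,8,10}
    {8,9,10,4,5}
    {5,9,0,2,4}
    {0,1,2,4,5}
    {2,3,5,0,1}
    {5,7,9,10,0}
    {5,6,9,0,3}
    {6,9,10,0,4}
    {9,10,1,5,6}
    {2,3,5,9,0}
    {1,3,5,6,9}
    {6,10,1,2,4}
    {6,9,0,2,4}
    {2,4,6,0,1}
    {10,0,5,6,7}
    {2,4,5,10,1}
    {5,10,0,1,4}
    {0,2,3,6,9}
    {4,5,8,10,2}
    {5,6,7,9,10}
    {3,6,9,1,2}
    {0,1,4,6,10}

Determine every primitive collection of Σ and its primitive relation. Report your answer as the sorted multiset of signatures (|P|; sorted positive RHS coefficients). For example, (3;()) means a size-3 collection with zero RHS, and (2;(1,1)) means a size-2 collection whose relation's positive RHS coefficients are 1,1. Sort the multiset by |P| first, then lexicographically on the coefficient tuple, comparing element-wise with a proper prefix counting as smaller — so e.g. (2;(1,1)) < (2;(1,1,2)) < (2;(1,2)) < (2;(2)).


Minimal non-faces — 18 found among 11 rays, 36 max cones:

  P = {3,10}:  v_{3} + v_{10} = 0  ⇒ sig = (2;())
  P = {3,4}:  v_{3} + v_{4} = v_{0} + v_{2}  ⇒ sig = (2;(1,1))
  P = {1,7}:  v_{1} + v_{7} = v_{5} + v_{6} + v_{10}  ⇒ sig = (2;(1,1,1))
  P = {2,7}:  v_{2} + v_{7} = v_{0} + v_{9} + v_{10}  ⇒ sig = (2;(1,1,1))
  P = {3,8}:  v_{3} + v_{8} = v_{2} + v_{4} + v_{9}  ⇒ sig = (2;(1,1,1))
  P = {3,7}:  v_{3} + v_{7} = v_{0} + v_{5} + v_{6} + v_{9}  ⇒ sig = (2;(1,1,1,1))
  P = {7,8}:  v_{7} + v_{8} = v_{0} + v_{4} + 2·v_{9} + 2·v_{10}  ⇒ sig = (2;(1,1,2,2))
  P = {0,8}:  v_{0} + v_{8} = 2·v_{4} + v_{9}  ⇒ sig = (2;(1,2))
  P = {4,7}:  v_{4} + v_{7} = 2·v_{0} + v_{9} + 2·v_{10}  ⇒ sig = (2;(1,2,2))
  P = {1,8}:  v_{1} + v_{8} = 2·v_{2} + 2·v_{10}  ⇒ sig = (2;(2,2))
  P = {0,1,9}:  v_{0} + v_{1} + v_{9} = 0  ⇒ sig = (3;())
  P = {2,5,6}:  v_{2} + v_{5} + v_{6} = 0  ⇒ sig = (3;())
  P = {0,2,10}:  v_{0} + v_{2} + v_{10} = v_{4}  ⇒ sig = (3;(1))
  P = {1,4,9}:  v_{1} + v_{4} + v_{9} = v_{2} + v_{10}  ⇒ sig = (3;(1,1))
  P = {4,5,6}:  v_{4} + v_{5} + v_{6} = v_{0} + v_{10}  ⇒ sig = (3;(1,1))
  P = {5,6,8}:  v_{5} + v_{6} + v_{8} = v_{4} + v_{9} + v_{10}  ⇒ sig = (3;(1,1,1))
  P = {2,4,9,10}:  v_{2} + v_{4} + v_{9} + v_{10} = v_{8}  ⇒ sig = (4;(1))
  P = {0,5,6,9,10}:  v_{0} + v_{5} + v_{6} + v_{9} + v_{10} = v_{7}  ⇒ sig = (5;(1))

Signatures (|P|; sorted positive RHS coefficients), sorted:
    |P|=2: 10 collections, coeffs (), (1,1), (1,1,1), (1,1,1), (1,1,1), (1,1,1,1), (1,1,2,2), (1,2), (1,2,2), (2,2)
    |P|=3: 6 collections, coeffs (), (), (1), (1,1), (1,1), (1,1,1)
    |P|=4: 1 collection, coeffs (1)
    |P|=5: 1 collection, coeffs (1)


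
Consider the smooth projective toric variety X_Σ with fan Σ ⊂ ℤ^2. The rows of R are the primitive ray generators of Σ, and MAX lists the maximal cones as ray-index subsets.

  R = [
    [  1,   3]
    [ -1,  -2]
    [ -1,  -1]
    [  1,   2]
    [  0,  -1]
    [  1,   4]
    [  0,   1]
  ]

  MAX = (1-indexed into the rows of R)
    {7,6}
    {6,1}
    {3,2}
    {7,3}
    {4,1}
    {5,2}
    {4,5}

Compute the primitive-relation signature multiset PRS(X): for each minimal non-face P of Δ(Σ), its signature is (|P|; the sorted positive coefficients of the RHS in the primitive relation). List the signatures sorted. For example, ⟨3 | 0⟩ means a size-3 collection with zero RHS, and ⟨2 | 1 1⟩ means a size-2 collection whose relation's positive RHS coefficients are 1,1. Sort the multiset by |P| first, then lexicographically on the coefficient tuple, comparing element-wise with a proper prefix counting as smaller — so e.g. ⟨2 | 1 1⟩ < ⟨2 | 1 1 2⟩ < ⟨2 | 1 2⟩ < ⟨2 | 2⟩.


|primitive collections| = 14. Relations:

  P = {2,4}:  v_{2} + v_{4} = 0  ⇒ sig = ⟨2 | 0⟩
  P = {5,7}:  v_{5} + v_{7} = 0  ⇒ sig = ⟨2 | 0⟩
  P = {1,2}:  v_{1} + v_{2} = v_{7}  ⇒ sig = ⟨2 | 1⟩
  P = {1,5}:  v_{1} + v_{5} = v_{4}  ⇒ sig = ⟨2 | 1⟩
  P = {1,7}:  v_{1} + v_{7} = v_{6}  ⇒ sig = ⟨2 | 1⟩
  P = {2,7}:  v_{2} + v_{7} = v_{3}  ⇒ sig = ⟨2 | 1⟩
  P = {3,4}:  v_{3} + v_{4} = v_{7}  ⇒ sig = ⟨2 | 1⟩
  P = {3,5}:  v_{3} + v_{5} = v_{2}  ⇒ sig = ⟨2 | 1⟩
  P = {4,7}:  v_{4} + v_{7} = v_{1}  ⇒ sig = ⟨2 | 1⟩
  P = {5,6}:  v_{5} + v_{6} = v_{1}  ⇒ sig = ⟨2 | 1⟩
  P = {1,3}:  v_{1} + v_{3} = 2·v_{7}  ⇒ sig = ⟨2 | 2⟩
  P = {2,6}:  v_{2} + v_{6} = 2·v_{7}  ⇒ sig = ⟨2 | 2⟩
  P = {4,6}:  v_{4} + v_{6} = 2·v_{1}  ⇒ sig = ⟨2 | 2⟩
  P = {3,6}:  v_{3} + v_{6} = 3·v_{7}  ⇒ sig = ⟨2 | 3⟩

Signatures (|P|; sorted positive RHS coefficients), sorted:
[⟨2 | 0⟩, ⟨2 | 0⟩, ⟨2 | 1⟩, ⟨2 | 1⟩, ⟨2 | 1⟩, ⟨2 | 1⟩, ⟨2 | 1⟩, ⟨2 | 1⟩, ⟨2 | 1⟩, ⟨2 | 1⟩, ⟨2 | 2⟩, ⟨2 | 2⟩, ⟨2 | 2⟩, ⟨2 | 3⟩]


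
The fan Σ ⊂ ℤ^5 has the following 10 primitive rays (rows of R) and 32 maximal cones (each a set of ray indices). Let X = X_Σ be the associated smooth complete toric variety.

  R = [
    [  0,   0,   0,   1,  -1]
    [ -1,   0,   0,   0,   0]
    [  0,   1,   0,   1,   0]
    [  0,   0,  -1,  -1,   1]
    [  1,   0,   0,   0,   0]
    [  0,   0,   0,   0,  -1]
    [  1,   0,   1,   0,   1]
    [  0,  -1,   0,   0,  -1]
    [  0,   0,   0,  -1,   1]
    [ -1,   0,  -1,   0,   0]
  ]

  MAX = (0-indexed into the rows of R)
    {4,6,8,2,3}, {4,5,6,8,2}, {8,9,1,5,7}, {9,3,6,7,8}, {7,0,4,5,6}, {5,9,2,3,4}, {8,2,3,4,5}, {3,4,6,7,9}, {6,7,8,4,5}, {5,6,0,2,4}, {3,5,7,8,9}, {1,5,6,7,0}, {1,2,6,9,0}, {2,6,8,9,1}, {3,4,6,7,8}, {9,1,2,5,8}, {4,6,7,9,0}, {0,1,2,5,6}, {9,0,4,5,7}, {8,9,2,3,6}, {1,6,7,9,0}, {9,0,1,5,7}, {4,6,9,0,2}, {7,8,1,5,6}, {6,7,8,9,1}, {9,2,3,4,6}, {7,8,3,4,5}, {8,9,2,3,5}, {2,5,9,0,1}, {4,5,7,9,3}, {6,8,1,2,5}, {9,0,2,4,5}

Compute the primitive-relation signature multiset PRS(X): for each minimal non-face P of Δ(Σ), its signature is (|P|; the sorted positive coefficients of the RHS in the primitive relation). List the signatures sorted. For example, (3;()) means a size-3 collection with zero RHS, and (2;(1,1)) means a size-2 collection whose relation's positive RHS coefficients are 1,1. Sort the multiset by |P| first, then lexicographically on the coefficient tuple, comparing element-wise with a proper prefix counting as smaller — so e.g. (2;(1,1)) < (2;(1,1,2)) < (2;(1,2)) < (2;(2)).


Δ(Σ) — 10 vertices, 8 min non-faces:

  P = {0,8}:  v_{0} + v_{8} = 0 — sig = (2;())
  P = {1,4}:  v_{1} + v_{4} = 0 — sig = (2;())
  P = {2,7}:  v_{2} + v_{7} = v_{0} — sig = (2;(1))
  P = {0,3}:  v_{0} + v_{3} = v_{4} + v_{9} — sig = (2;(1,1))
  P = {1,3}:  v_{1} + v_{3} = v_{8} + v_{9} — sig = (2;(1,1))
  P = {5,6,9}:  v_{5} + v_{6} + v_{9} = 0 — sig = (3;())
  P = {4,8,9}:  v_{4} + v_{8} + v_{9} = v_{3} — sig = (3;(1))
  P = {3,5,6}:  v_{3} + v_{5} + v_{6} = v_{4} + v_{8} — sig = (3;(1,1))

Sorted signature multiset PRS(X):
[(2;()), (2;()), (2;(1)), (2;(1,1)), (2;(1,1)), (3;()), (3;(1)), (3;(1,1))]


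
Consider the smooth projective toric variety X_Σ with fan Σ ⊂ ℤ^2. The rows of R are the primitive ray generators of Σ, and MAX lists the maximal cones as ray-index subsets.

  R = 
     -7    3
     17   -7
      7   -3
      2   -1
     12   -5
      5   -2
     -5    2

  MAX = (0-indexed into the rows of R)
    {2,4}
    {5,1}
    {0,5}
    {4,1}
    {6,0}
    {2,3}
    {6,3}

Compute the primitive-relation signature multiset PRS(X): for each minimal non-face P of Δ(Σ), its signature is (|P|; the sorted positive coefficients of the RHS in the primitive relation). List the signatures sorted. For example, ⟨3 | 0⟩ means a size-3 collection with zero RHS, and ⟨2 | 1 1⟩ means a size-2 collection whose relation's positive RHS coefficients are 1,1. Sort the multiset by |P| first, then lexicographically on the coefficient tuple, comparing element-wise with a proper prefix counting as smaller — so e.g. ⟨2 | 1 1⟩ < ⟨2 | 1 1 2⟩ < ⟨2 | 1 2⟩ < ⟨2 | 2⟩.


|primitive collections| = 14. Relations:

  P = {0,2}:  v_{0} + v_{2} = 0  ⇒ sig = ⟨2 | 0⟩
  P = {5,6}:  v_{5} + v_{6} = 0  ⇒ sig = ⟨2 | 0⟩
  P = {0,3}:  v_{0} + v_{3} = v_{6}  ⇒ sig = ⟨2 | 1⟩
  P = {0,4}:  v_{0} + v_{4} = v_{5}  ⇒ sig = ⟨2 | 1⟩
  P = {1,6}:  v_{1} + v_{6} = v_{4}  ⇒ sig = ⟨2 | 1⟩
  P = {2,5}:  v_{2} + v_{5} = v_{4}  ⇒ sig = ⟨2 | 1⟩
  P = {2,6}:  v_{2} + v_{6} = v_{3}  ⇒ sig = ⟨2 | 1⟩
  P = {3,5}:  v_{3} + v_{5} = v_{2}  ⇒ sig = ⟨2 | 1⟩
  P = {4,5}:  v_{4} + v_{5} = v_{1}  ⇒ sig = ⟨2 | 1⟩
  P = {4,6}:  v_{4} + v_{6} = v_{2}  ⇒ sig = ⟨2 | 1⟩
  P = {1,3}:  v_{1} + v_{3} = v_{2} + v_{4}  ⇒ sig = ⟨2 | 1 1⟩
  P = {0,1}:  v_{0} + v_{1} = 2·v_{5}  ⇒ sig = ⟨2 | 2⟩
  P = {1,2}:  v_{1} + v_{2} = 2·v_{4}  ⇒ sig = ⟨2 | 2⟩
  P = {3,4}:  v_{3} + v_{4} = 2·v_{2}  ⇒ sig = ⟨2 | 2⟩

Sorted signature multiset PRS(X):
[⟨2 | 0⟩, ⟨2 | 0⟩, ⟨2 | 1⟩, ⟨2 | 1⟩, ⟨2 | 1⟩, ⟨2 | 1⟩, ⟨2 | 1⟩, ⟨2 | 1⟩, ⟨2 | 1⟩, ⟨2 | 1⟩, ⟨2 | 1 1⟩, ⟨2 | 2⟩, ⟨2 | 2⟩, ⟨2 | 2⟩]


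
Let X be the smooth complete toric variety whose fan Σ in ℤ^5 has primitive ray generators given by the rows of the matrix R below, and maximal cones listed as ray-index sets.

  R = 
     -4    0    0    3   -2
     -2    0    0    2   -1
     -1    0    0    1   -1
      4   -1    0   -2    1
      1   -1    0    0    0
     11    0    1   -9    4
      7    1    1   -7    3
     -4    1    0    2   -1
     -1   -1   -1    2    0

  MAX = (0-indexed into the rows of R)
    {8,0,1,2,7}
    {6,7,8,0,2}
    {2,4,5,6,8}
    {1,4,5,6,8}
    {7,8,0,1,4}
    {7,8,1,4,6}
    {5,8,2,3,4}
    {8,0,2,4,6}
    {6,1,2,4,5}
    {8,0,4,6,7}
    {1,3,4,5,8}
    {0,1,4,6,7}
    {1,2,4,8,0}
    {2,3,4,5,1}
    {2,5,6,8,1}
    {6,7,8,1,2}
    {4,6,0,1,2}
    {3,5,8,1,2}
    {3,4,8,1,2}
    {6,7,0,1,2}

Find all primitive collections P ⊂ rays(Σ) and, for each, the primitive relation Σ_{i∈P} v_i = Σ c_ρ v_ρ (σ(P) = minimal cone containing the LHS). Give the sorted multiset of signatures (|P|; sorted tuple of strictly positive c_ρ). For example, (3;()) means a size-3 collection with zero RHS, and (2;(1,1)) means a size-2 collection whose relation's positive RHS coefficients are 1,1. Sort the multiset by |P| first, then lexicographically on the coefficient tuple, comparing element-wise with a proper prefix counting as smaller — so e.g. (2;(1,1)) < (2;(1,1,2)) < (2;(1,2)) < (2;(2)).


9 minimal non-faces of Δ(Σ) (on 9 rays):

  P={3,7}:  v_{3} + v_{7} = 0  ⟹  sig = (2;())
  P={3,6}:  v_{3} + v_{6} = v_{5}  ⟹  sig = (2;(1))
  P={5,7}:  v_{5} + v_{7} = v_{6}  ⟹  sig = (2;(1))
  P={0,3}:  v_{0} + v_{3} = v_{2} + v_{4}  ⟹  sig = (2;(1,1))
  P={0,5}:  v_{0} + v_{5} = v_{2} + v_{4} + v_{6}  ⟹  sig = (2;(1,1,1))
  P={2,4,7}:  v_{2} + v_{4} + v_{7} = v_{0}  ⟹  sig = (3;(1))
  P={0,1,6,8}:  v_{0} + v_{1} + v_{6} + v_{8} = 0  ⟹  sig = (4;())
  P={1,2,4,6,8}:  v_{1} + v_{2} + v_{4} + v_{6} + v_{8} = v_{3}  ⟹  sig = (5;(1))
  P={1,2,4,5,8}:  v_{1} + v_{2} + v_{4} + v_{5} + v_{8} = 2·v_{3}  ⟹  sig = (5;(2))

Signatures (|P|; sorted positive RHS coefficients), sorted:
[(2;()), (2;(1)), (2;(1)), (2;(1,1)), (2;(1,1,1)), (3;(1)), (4;()), (5;(1)), (5;(2))]


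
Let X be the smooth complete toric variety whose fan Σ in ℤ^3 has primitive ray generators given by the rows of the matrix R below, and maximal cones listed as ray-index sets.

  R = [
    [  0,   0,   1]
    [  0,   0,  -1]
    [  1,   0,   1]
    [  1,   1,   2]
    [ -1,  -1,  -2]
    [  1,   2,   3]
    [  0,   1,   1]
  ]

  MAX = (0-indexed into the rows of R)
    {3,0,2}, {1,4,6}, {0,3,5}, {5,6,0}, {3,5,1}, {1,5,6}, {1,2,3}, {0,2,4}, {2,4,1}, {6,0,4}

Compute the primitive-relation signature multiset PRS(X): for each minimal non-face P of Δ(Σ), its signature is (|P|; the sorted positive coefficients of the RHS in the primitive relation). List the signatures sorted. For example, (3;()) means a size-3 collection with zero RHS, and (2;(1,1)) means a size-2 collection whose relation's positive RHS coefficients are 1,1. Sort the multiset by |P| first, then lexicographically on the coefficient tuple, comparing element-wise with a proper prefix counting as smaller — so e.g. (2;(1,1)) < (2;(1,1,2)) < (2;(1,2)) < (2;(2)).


Minimal non-faces — 6 found among 7 rays, 10 max cones:

  {0,1}:  v_{0} + v_{1} = 0  ⟹  sig = (2;())
  {3,4}:  v_{3} + v_{4} = 0  ⟹  sig = (2;())
  {2,6}:  v_{2} + v_{6} = v_{3}  ⟹  sig = (2;(1))
  {3,6}:  v_{3} + v_{6} = v_{5}  ⟹  sig = (2;(1))
  {4,5}:  v_{4} + v_{5} = v_{6}  ⟹  sig = (2;(1))
  {2,5}:  v_{2} + v_{5} = 2·v_{3}  ⟹  sig = (2;(2))

Signatures (|P|; sorted positive RHS coefficients), sorted:
    |P|=2: 6 collections, coeffs (), (), (1), (1), (1), (2)


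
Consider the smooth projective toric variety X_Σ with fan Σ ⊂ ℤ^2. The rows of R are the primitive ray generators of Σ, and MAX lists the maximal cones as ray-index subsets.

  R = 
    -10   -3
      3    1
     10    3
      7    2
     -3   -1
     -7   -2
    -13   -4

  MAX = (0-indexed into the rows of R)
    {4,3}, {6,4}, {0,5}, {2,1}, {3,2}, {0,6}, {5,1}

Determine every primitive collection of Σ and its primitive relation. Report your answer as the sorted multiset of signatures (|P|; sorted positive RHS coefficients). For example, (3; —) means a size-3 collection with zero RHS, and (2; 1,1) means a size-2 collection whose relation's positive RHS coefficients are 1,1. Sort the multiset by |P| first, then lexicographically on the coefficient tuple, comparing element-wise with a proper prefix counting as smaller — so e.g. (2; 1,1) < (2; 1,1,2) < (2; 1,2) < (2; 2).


Σ has 14 primitive collections:

  {0,2}:  v_{0} + v_{2} = 0 — sig = (2; —)
  {1,4}:  v_{1} + v_{4} = 0 — sig = (2; —)
  {3,5}:  v_{3} + v_{5} = 0 — sig = (2; —)
  {0,1}:  v_{0} + v_{1} = v_{5} — sig = (2; 1)
  {0,3}:  v_{0} + v_{3} = v_{4} — sig = (2; 1)
  {0,4}:  v_{0} + v_{4} = v_{6} — sig = (2; 1)
  {1,3}:  v_{1} + v_{3} = v_{2} — sig = (2; 1)
  {1,6}:  v_{1} + v_{6} = v_{0} — sig = (2; 1)
  {2,4}:  v_{2} + v_{4} = v_{3} — sig = (2; 1)
  {2,5}:  v_{2} + v_{5} = v_{1} — sig = (2; 1)
  {2,6}:  v_{2} + v_{6} = v_{4} — sig = (2; 1)
  {4,5}:  v_{4} + v_{5} = v_{0} — sig = (2; 1)
  {3,6}:  v_{3} + v_{6} = 2·v_{4} — sig = (2; 2)
  {5,6}:  v_{5} + v_{6} = 2·v_{0} — sig = (2; 2)

Hence PRS(X_Σ) =
    |P|=2: 14 collections, coeffs (), (), (), (1), (1), (1), (1), (1), (1), (1), (1), (1), (2), (2)


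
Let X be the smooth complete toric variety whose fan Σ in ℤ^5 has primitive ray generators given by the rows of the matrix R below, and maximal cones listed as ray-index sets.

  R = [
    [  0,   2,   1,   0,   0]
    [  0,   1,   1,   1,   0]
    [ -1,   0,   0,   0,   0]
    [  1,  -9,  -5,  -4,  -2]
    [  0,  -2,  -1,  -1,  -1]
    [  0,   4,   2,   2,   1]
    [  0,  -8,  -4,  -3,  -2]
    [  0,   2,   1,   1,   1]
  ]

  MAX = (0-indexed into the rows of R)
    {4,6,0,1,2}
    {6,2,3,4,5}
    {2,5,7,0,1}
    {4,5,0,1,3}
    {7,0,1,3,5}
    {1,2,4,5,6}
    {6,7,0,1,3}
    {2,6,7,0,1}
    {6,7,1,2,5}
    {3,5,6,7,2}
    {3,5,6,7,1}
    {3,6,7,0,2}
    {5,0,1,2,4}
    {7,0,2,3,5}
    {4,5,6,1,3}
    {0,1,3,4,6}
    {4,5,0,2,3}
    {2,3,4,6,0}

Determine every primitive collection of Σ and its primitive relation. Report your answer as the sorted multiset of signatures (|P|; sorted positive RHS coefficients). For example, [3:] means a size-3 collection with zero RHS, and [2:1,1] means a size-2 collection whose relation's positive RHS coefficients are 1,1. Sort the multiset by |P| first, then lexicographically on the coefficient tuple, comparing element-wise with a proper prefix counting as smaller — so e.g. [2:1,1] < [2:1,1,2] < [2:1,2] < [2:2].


Δ(Σ) — 8 vertices, 3 min non-faces:

  P={4,7}:  v_{4} + v_{7} = 0  so sig = [2:]
  P={0,5,6}:  v_{0} + v_{5} + v_{6} = v_{4}  so sig = [3:1]
  P={1,2,3}:  v_{1} + v_{2} + v_{3} = v_{6}  so sig = [3:1]

Signatures (|P|; sorted positive RHS coefficients), sorted:
{ [2:],  [3:1] ×2 }


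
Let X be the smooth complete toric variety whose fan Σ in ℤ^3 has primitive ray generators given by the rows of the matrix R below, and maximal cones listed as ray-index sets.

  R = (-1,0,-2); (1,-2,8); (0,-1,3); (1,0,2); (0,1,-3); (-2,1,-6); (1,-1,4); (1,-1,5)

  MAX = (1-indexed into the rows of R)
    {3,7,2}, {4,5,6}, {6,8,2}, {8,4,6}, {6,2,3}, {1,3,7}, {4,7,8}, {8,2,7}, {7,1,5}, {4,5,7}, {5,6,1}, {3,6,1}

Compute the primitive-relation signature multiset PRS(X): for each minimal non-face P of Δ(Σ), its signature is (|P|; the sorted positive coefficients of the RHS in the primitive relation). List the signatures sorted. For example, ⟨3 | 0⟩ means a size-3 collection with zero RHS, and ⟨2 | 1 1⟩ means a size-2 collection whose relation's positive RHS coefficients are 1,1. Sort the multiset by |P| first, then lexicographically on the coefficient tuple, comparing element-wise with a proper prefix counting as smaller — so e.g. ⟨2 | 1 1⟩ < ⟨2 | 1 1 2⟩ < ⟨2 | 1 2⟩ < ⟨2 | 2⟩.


Primitive collections (10):

  • {1,4}:  v_{1} + v_{4} = 0  ⟹  sig = ⟨2 | 0⟩
  • {3,5}:  v_{3} + v_{5} = 0  ⟹  sig = ⟨2 | 0⟩
  • {1,8}:  v_{1} + v_{8} = v_{3}  ⟹  sig = ⟨2 | 1⟩
  • {2,5}:  v_{2} + v_{5} = v_{8}  ⟹  sig = ⟨2 | 1⟩
  • {3,4}:  v_{3} + v_{4} = v_{8}  ⟹  sig = ⟨2 | 1⟩
  • {3,8}:  v_{3} + v_{8} = v_{2}  ⟹  sig = ⟨2 | 1⟩
  • {5,8}:  v_{5} + v_{8} = v_{4}  ⟹  sig = ⟨2 | 1⟩
  • {6,7}:  v_{6} + v_{7} = v_{1}  ⟹  sig = ⟨2 | 1⟩
  • {1,2}:  v_{1} + v_{2} = 2·v_{3}  ⟹  sig = ⟨2 | 2⟩
  • {2,4}:  v_{2} + v_{4} = 2·v_{8}  ⟹  sig = ⟨2 | 2⟩

Hence PRS(X_Σ) =
[⟨2 | 0⟩, ⟨2 | 0⟩, ⟨2 | 1⟩, ⟨2 | 1⟩, ⟨2 | 1⟩, ⟨2 | 1⟩, ⟨2 | 1⟩, ⟨2 | 1⟩, ⟨2 | 2⟩, ⟨2 | 2⟩]


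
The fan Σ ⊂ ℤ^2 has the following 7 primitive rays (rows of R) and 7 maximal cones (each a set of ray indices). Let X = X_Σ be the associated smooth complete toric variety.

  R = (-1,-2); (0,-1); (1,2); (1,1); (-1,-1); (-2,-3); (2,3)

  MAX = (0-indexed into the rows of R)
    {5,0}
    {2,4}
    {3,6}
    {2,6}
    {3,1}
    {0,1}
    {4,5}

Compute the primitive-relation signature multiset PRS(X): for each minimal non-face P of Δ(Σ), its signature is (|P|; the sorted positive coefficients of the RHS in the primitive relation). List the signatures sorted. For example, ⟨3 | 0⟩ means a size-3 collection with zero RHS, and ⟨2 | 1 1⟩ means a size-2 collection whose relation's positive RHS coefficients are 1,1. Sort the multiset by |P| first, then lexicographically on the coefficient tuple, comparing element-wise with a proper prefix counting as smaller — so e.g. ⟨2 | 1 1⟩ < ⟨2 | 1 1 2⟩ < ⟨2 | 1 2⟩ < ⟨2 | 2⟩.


14 minimal non-faces of Δ(Σ) (on 7 rays):

  P={0,2}:  v_{0} + v_{2} = 0  →  sig = ⟨2 | 0⟩
  P={3,4}:  v_{3} + v_{4} = 0  →  sig = ⟨2 | 0⟩
  P={5,6}:  v_{5} + v_{6} = 0  →  sig = ⟨2 | 0⟩
  P={0,3}:  v_{0} + v_{3} = v_{1}  →  sig = ⟨2 | 1⟩
  P={0,4}:  v_{0} + v_{4} = v_{5}  →  sig = ⟨2 | 1⟩
  P={0,6}:  v_{0} + v_{6} = v_{3}  →  sig = ⟨2 | 1⟩
  P={1,2}:  v_{1} + v_{2} = v_{3}  →  sig = ⟨2 | 1⟩
  P={1,4}:  v_{1} + v_{4} = v_{0}  →  sig = ⟨2 | 1⟩
  P={2,3}:  v_{2} + v_{3} = v_{6}  →  sig = ⟨2 | 1⟩
  P={2,5}:  v_{2} + v_{5} = v_{4}  →  sig = ⟨2 | 1⟩
  P={3,5}:  v_{3} + v_{5} = v_{0}  →  sig = ⟨2 | 1⟩
  P={4,6}:  v_{4} + v_{6} = v_{2}  →  sig = ⟨2 | 1⟩
  P={1,5}:  v_{1} + v_{5} = 2·v_{0}  →  sig = ⟨2 | 2⟩
  P={1,6}:  v_{1} + v_{6} = 2·v_{3}  →  sig = ⟨2 | 2⟩

so the primitive-relation signature multiset is
    |P|=2: 14 collections, coeffs (), (), (), (1), (1), (1), (1), (1), (1), (1), (1), (1), (2), (2)


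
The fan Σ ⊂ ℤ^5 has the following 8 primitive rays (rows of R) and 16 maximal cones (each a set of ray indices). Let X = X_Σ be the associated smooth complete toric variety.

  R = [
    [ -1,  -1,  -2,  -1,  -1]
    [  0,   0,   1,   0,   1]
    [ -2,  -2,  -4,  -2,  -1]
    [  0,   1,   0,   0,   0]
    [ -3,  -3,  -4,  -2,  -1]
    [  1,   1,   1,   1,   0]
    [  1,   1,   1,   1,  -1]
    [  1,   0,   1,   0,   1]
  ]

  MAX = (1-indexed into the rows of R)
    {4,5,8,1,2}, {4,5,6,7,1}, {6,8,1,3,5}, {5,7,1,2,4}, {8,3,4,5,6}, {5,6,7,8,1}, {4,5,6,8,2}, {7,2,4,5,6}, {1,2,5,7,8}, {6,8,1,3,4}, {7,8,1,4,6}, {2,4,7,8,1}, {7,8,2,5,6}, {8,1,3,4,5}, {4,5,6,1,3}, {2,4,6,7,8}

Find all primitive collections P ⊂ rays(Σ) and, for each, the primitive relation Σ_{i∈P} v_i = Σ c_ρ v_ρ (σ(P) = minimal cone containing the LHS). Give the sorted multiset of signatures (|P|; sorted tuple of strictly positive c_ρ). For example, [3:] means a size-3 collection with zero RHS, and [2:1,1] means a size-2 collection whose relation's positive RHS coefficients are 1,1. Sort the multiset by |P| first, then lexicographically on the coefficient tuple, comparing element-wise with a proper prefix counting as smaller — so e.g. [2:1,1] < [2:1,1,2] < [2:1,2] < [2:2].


5 collections generate NE(X_Σ); each relation:

  P = {2,3}:  v_{2} + v_{3} = v_{4} + v_{5} + v_{8}  ⟹  sig = [2:1,1,1]
  P = {3,7}:  v_{3} + v_{7} = 2·v_{1} + v_{6}  ⟹  sig = [2:1,2]
  P = {1,2,6}:  v_{1} + v_{2} + v_{6} = 0  ⟹  sig = [3:]
  P = {4,5,7,8}:  v_{4} + v_{5} + v_{7} + v_{8} = v_{1}  ⟹  sig = [4:1]
  P = {1,4,5,6,8}:  v_{1} + v_{4} + v_{5} + v_{6} + v_{8} = v_{3}  ⟹  sig = [5:1]

Hence PRS(X_Σ) =
[[2:1,1,1], [2:1,2], [3:], [4:1], [5:1]]


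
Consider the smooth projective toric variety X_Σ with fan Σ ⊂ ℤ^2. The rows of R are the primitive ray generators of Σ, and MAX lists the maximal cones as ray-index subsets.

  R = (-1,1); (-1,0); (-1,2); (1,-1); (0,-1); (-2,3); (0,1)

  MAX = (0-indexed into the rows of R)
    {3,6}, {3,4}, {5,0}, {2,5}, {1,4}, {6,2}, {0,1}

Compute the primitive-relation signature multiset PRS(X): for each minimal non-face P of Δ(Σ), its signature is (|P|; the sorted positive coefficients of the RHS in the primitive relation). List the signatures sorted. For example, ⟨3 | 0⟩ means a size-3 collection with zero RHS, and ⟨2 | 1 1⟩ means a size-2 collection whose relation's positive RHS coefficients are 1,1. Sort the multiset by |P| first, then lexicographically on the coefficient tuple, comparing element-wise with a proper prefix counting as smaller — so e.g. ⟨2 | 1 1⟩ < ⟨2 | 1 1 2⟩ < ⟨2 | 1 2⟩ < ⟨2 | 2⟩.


The 14 primitive collections of Σ (r=7, n=2):

  P={0,3}:  v_{0} + v_{3} = 0  →  sig = ⟨2 | 0⟩
  P={4,6}:  v_{4} + v_{6} = 0  →  sig = ⟨2 | 0⟩
  P={0,2}:  v_{0} + v_{2} = v_{5}  →  sig = ⟨2 | 1⟩
  P={0,4}:  v_{0} + v_{4} = v_{1}  →  sig = ⟨2 | 1⟩
  P={0,6}:  v_{0} + v_{6} = v_{2}  →  sig = ⟨2 | 1⟩
  P={1,3}:  v_{1} + v_{3} = v_{4}  →  sig = ⟨2 | 1⟩
  P={1,6}:  v_{1} + v_{6} = v_{0}  →  sig = ⟨2 | 1⟩
  P={2,3}:  v_{2} + v_{3} = v_{6}  →  sig = ⟨2 | 1⟩
  P={2,4}:  v_{2} + v_{4} = v_{0}  →  sig = ⟨2 | 1⟩
  P={3,5}:  v_{3} + v_{5} = v_{2}  →  sig = ⟨2 | 1⟩
  P={1,2}:  v_{1} + v_{2} = 2·v_{0}  →  sig = ⟨2 | 2⟩
  P={4,5}:  v_{4} + v_{5} = 2·v_{0}  →  sig = ⟨2 | 2⟩
  P={5,6}:  v_{5} + v_{6} = 2·v_{2}  →  sig = ⟨2 | 2⟩
  P={1,5}:  v_{1} + v_{5} = 3·v_{0}  →  sig = ⟨2 | 3⟩

Sorted signature multiset PRS(X):
    |P|=2: 14 collections, coeffs (), (), (1), (1), (1), (1), (1), (1), (1), (1), (2), (2), (2), (3)


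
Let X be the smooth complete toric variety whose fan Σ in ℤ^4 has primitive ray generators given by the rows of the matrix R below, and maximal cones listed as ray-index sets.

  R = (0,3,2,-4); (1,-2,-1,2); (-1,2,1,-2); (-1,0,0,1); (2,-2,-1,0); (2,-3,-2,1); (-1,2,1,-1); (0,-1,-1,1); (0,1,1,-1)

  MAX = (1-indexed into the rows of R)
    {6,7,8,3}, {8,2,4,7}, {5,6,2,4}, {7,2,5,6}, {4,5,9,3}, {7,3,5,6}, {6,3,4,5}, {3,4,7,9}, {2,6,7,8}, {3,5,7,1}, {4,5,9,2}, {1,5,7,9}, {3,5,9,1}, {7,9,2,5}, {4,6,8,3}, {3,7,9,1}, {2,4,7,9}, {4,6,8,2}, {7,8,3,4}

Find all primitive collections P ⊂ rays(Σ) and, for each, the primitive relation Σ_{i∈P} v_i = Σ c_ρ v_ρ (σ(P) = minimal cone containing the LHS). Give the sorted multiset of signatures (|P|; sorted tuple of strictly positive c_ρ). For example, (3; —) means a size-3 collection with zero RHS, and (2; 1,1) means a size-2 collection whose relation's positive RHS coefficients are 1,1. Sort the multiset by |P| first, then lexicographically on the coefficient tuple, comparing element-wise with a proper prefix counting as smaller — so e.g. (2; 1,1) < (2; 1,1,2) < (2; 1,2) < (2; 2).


11 minimal non-faces of Δ(Σ) (on 9 rays):

  {2,3}:  v_{2} + v_{3} = 0  →  sig = (2; —)
  {8,9}:  v_{8} + v_{9} = 0  →  sig = (2; —)
  {5,8}:  v_{5} + v_{8} = v_{6}  →  sig = (2; 1)
  {6,9}:  v_{6} + v_{9} = v_{5}  →  sig = (2; 1)
  {1,4}:  v_{1} + v_{4} = v_{3} + v_{9}  →  sig = (2; 1,1)
  {1,2}:  v_{1} + v_{2} = v_{5} + v_{7} + v_{9}  →  sig = (2; 1,1,1)
  {1,8}:  v_{1} + v_{8} = v_{3} + v_{5} + v_{7}  →  sig = (2; 1,1,1)
  {1,6}:  v_{1} + v_{6} = v_{3} + 2·v_{5} + v_{7}  →  sig = (2; 1,1,2)
  {4,5,7}:  v_{4} + v_{5} + v_{7} = 0  →  sig = (3; —)
  {4,6,7}:  v_{4} + v_{6} + v_{7} = v_{8}  →  sig = (3; 1)
  {3,5,7,9}:  v_{3} + v_{5} + v_{7} + v_{9} = v_{1}  →  sig = (4; 1)

Signatures (|P|; sorted positive RHS coefficients), sorted:
[(2; —), (2; —), (2; 1), (2; 1), (2; 1,1), (2; 1,1,1), (2; 1,1,1), (2; 1,1,2), (3; —), (3; 1), (4; 1)]


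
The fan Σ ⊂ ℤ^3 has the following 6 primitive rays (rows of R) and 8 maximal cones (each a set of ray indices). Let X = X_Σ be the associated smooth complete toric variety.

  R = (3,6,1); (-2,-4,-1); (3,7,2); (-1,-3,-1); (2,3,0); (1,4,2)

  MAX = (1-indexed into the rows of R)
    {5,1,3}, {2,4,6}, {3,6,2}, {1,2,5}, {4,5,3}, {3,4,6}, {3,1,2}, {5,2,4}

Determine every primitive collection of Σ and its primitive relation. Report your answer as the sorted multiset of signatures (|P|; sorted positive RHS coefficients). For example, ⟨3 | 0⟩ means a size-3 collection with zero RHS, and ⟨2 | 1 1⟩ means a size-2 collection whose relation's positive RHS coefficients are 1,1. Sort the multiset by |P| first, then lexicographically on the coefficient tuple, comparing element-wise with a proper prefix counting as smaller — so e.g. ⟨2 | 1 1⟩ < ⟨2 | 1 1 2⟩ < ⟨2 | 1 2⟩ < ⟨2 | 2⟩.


Minimal non-faces — 5 found among 6 rays, 8 max cones:

  P={1,4}:  v_{1} + v_{4} = v_{5}  ⇒ sig = ⟨2 | 1⟩
  P={5,6}:  v_{5} + v_{6} = v_{3}  ⇒ sig = ⟨2 | 1⟩
  P={1,6}:  v_{1} + v_{6} = v_{2} + 2·v_{3}  ⇒ sig = ⟨2 | 1 2⟩
  P={2,3,4}:  v_{2} + v_{3} + v_{4} = 0  ⇒ sig = ⟨3 | 0⟩
  P={2,3,5}:  v_{2} + v_{3} + v_{5} = v_{1}  ⇒ sig = ⟨3 | 1⟩

Hence PRS(X_Σ) =
    |P|=2: 3 collections, coeffs (1), (1), (1,2)
    |P|=3: 2 collections, coeffs (), (1)


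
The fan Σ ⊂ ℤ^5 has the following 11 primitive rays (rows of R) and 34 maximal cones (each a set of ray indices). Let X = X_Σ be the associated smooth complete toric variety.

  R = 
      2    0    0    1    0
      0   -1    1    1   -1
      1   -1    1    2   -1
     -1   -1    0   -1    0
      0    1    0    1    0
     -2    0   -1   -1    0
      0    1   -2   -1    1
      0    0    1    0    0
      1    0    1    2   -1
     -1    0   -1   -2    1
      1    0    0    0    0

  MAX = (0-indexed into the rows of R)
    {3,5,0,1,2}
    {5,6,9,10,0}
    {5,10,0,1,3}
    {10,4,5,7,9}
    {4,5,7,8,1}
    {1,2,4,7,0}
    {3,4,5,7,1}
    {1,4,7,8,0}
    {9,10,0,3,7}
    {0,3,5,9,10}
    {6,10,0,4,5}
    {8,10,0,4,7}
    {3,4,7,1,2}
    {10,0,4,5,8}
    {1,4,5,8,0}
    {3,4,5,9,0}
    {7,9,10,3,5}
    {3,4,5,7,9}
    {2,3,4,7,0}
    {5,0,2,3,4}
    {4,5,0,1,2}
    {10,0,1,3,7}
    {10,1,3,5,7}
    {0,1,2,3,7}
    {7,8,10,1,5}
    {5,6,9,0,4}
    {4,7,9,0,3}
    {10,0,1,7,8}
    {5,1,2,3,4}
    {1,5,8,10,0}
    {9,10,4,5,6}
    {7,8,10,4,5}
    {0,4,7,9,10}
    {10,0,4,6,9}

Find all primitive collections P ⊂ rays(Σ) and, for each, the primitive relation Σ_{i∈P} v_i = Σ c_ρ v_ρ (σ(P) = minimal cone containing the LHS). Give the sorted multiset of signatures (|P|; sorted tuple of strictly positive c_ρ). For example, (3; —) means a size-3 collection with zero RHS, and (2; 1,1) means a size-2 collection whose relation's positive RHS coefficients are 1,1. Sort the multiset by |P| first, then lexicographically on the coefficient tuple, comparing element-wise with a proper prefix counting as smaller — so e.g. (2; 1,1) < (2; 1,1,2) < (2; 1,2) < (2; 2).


Minimal non-faces — 17 found among 11 rays, 34 max cones:

  P = {8,9}:  v_{8} + v_{9} = 0  so sig = (2; —)
  P = {1,9}:  v_{1} + v_{9} = v_{3}  so sig = (2; 1)
  P = {3,8}:  v_{3} + v_{8} = v_{1}  so sig = (2; 1)
  P = {1,6}:  v_{1} + v_{6} = v_{0} + v_{5}  so sig = (2; 1,1)
  P = {2,10}:  v_{2} + v_{10} = v_{0} + v_{1}  so sig = (2; 1,1)
  P = {3,6}:  v_{3} + v_{6} = v_{0} + v_{5} + v_{9}  so sig = (2; 1,1,1)
  P = {6,7}:  v_{6} + v_{7} = v_{4} + v_{9} + v_{10}  so sig = (2; 1,1,1)
  P = {6,8}:  v_{6} + v_{8} = v_{0} + v_{4} + v_{5} + v_{10}  so sig = (2; 1,1,1,1)
  P = {2,6}:  v_{2} + v_{6} = 2·v_{0} + v_{3} + v_{4} + v_{5}  so sig = (2; 1,1,1,2)
  P = {2,8}:  v_{2} + v_{8} = v_{0} + 2·v_{1} + v_{4}  so sig = (2; 1,1,2)
  P = {2,9}:  v_{2} + v_{9} = v_{0} + 2·v_{3} + v_{4}  so sig = (2; 1,1,2)
  P = {0,5,7}:  v_{0} + v_{5} + v_{7} = 0  so sig = (3; —)
  P = {3,4,10}:  v_{3} + v_{4} + v_{10} = 0  so sig = (3; —)
  P = {1,4,10}:  v_{1} + v_{4} + v_{10} = v_{8}  so sig = (3; 1)
  P = {2,5,7}:  v_{2} + v_{5} + v_{7} = v_{1} + v_{3} + v_{4}  so sig = (3; 1,1,1)
  P = {0,1,3,4}:  v_{0} + v_{1} + v_{3} + v_{4} = v_{2}  so sig = (4; 1)
  P = {0,4,5,9,10}:  v_{0} + v_{4} + v_{5} + v_{9} + v_{10} = v_{6}  so sig = (5; 1)

so the primitive-relation signature multiset is
{ (2; —),  (2; 1) ×2,  (2; 1,1) ×2,  (2; 1,1,1) ×2,  (2; 1,1,1,1),  (2; 1,1,1,2),  (2; 1,1,2) ×2,  (3; —) ×2,  (3; 1),  (3; 1,1,1),  (4; 1),  (5; 1) }


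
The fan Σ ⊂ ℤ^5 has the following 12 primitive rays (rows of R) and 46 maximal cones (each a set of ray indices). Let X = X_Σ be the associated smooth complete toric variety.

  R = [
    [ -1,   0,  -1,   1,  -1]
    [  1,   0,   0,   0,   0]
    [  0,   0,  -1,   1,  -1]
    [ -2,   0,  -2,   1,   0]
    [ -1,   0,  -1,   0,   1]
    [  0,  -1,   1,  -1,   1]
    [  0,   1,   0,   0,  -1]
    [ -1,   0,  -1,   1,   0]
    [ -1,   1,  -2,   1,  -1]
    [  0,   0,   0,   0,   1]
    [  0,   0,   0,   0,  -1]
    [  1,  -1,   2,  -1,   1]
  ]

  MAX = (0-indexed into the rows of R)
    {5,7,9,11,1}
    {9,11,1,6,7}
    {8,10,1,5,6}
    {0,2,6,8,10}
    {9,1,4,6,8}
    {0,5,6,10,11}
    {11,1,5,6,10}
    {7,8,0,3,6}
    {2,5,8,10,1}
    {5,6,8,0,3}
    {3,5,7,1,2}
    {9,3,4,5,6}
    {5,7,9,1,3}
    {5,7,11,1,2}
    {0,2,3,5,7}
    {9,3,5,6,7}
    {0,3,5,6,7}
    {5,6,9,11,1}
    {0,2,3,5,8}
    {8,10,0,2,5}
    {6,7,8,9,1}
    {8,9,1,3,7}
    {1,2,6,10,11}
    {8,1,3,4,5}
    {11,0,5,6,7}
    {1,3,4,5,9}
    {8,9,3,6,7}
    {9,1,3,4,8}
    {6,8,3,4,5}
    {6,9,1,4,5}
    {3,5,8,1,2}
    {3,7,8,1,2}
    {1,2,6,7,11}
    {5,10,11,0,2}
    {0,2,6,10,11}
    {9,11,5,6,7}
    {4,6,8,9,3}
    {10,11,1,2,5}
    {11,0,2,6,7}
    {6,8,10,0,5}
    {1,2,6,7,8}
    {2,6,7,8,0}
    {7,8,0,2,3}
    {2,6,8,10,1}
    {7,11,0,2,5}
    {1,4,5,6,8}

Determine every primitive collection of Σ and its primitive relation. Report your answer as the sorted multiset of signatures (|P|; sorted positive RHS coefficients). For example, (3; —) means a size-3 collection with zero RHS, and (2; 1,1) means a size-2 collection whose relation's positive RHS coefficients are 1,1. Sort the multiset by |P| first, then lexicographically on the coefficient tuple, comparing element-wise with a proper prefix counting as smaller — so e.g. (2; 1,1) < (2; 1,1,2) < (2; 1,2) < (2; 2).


|primitive collections| = 19. Relations:

  {8,11}:  v_{8} + v_{11} = 0 ; sig = (2; —)
  {9,10}:  v_{9} + v_{10} = 0 ; sig = (2; —)
  {0,1}:  v_{0} + v_{1} = v_{2} ; sig = (2; 1)
  {0,4}:  v_{0} + v_{4} = v_{3} ; sig = (2; 1)
  {0,9}:  v_{0} + v_{9} = v_{7} ; sig = (2; 1)
  {7,10}:  v_{7} + v_{10} = v_{0} ; sig = (2; 1)
  {2,4}:  v_{2} + v_{4} = v_{1} + v_{3} ; sig = (2; 1,1)
  {2,9}:  v_{2} + v_{9} = v_{1} + v_{7} ; sig = (2; 1,1)
  {3,11}:  v_{3} + v_{11} = v_{5} + v_{7} ; sig = (2; 1,1)
  {4,7}:  v_{4} + v_{7} = v_{3} + v_{9} ; sig = (2; 1,1)
  {4,10}:  v_{4} + v_{10} = v_{5} + v_{8} ; sig = (2; 1,1)
  {4,11}:  v_{4} + v_{11} = v_{5} + v_{9} ; sig = (2; 1,1)
  {3,10}:  v_{3} + v_{10} = v_{0} + v_{5} + v_{8} ; sig = (2; 1,1,1)
  {1,3,6}:  v_{1} + v_{3} + v_{6} = v_{8} ; sig = (3; 1)
  {2,5,6}:  v_{2} + v_{5} + v_{6} = v_{10} ; sig = (3; 1)
  {5,7,8}:  v_{5} + v_{7} + v_{8} = v_{3} ; sig = (3; 1)
  {5,8,9}:  v_{5} + v_{8} + v_{9} = v_{4} ; sig = (3; 1)
  {2,3,6}:  v_{2} + v_{3} + v_{6} = v_{0} + v_{8} ; sig = (3; 1,1)
  {1,5,6,7}:  v_{1} + v_{5} + v_{6} + v_{7} = 0 ; sig = (4; —)

Hence PRS(X_Σ) =
{ (2; —) ×2,  (2; 1) ×4,  (2; 1,1) ×6,  (2; 1,1,1),  (3; 1) ×4,  (3; 1,1),  (4; —) }


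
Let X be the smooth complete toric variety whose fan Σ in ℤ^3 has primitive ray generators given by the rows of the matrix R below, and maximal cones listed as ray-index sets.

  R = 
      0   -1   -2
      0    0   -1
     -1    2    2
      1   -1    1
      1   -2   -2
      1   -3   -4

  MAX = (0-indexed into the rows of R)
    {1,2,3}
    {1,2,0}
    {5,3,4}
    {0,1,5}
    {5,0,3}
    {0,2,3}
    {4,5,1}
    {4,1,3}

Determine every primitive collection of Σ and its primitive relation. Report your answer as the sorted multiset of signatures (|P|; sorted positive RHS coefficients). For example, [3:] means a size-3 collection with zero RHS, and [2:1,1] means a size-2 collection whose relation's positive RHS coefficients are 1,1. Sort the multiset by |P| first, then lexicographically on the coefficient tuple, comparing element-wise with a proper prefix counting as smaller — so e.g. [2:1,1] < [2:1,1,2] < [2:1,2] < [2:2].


|primitive collections| = 5. Relations:

  P = {2,4}:  v_{2} + v_{4} = 0 — sig = [2:]
  P = {0,4}:  v_{0} + v_{4} = v_{5} — sig = [2:1]
  P = {2,5}:  v_{2} + v_{5} = v_{0} — sig = [2:1]
  P = {0,1,3}:  v_{0} + v_{1} + v_{3} = v_{4} — sig = [3:1]
  P = {1,3,5}:  v_{1} + v_{3} + v_{5} = 2·v_{4} — sig = [3:2]

Hence PRS(X_Σ) =
[[2:], [2:1], [2:1], [3:1], [3:2]]
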